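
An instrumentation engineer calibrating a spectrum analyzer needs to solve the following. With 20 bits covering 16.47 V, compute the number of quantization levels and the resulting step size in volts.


Step 1 — number of quantization levels:
L = 2^N = 2^20 = 1048576

Step 2 — LSB step size:
delta = Vfs / L
      = 16.47 / 1048576
      = 1.571e-05 V

Levels = 1048576; step size = 1.571e-05 V


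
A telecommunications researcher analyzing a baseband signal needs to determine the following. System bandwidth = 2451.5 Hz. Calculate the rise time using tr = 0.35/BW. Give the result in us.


Rise time from bandwidth relationship:
tr = 0.35 / BW
   = 0.35 / 2451.5
   = 0.0001427697328 s
   = 142.7697 us

142.7697 us


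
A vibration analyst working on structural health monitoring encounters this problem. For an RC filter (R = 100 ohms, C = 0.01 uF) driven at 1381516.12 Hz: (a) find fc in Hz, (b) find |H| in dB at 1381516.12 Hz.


Step 1 — cutoff frequency:
fc = 1 / (2*pi*R*C)
C = 0.01 uF = 1e-08 F
fc = 1 / (2*pi*100*1e-08)
   = 159154.943 Hz

Step 2 — magnitude at f = 1381516.12 Hz:
|H(f)| = 1 / sqrt(1 + (f/fc)^2)
f/fc = 1381516.12 / 159154.943 = 8.680322
|H| = 1 / sqrt(1 + 75.34799) = 0.1144462
|H|_dB = 20*log10(0.1144462) = -18.83 dB

fc = 159154.943 Hz; |H(1381516.12 Hz)| = -18.83 dB


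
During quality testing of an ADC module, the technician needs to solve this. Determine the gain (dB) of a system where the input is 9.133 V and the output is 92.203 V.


Voltage gain in dB:
G = 20 * log10(Vout / Vin)
  = 20 * log10(92.203 / 9.133)
  = 20 * log10(10.095587)
  = 20 * 1.004132
  = 20.08 dB

20.08 dB


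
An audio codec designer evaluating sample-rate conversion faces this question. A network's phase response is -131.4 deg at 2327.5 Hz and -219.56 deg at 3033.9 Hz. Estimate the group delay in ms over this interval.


Group delay from phase difference:
tau = -d(phi)/d(omega)
d(phi) = -88.16 deg = -1.538682 rad
d(omega) = 2*pi*(3033.9 - 2327.5) = 4438.4421 rad/s
tau = -(-1.538682) / 4438.4421
    = 0.3467 ms

0.3467 ms


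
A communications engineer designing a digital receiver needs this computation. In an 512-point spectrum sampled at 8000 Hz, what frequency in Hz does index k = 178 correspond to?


Frequency of DFT bin k:
f_k = k * fs / N
    = 178 * 8000 / 512
    = 1424000 / 512
    = 2781.25 Hz

2781.25 Hz


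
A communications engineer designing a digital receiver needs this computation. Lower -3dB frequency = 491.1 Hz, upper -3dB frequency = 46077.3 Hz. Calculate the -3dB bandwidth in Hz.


Bandwidth is the difference of -3dB frequencies:
BW = f_high - f_low
   = 46077.3 - 491.1
   = 45586.2 Hz

45586.2 Hz


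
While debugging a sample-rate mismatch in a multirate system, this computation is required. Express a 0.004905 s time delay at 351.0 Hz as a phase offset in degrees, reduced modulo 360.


Phase shift from frequency and time delay:
phi = 360 * f * t_delay
    = 360 * 351.0 * 0.004905
    = 619.8 degrees
    mod 360 = 259.8 degrees

259.8 degrees


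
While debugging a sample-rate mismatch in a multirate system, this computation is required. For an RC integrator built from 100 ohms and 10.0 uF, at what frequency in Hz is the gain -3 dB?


Cutoff frequency of a first-order RC filter:
fc = 1 / (2 * pi * R * C)
C = 10.0 uF = 1e-05 F
fc = 1 / (2 * pi * 100 * 1e-05)
   = 1 / 0.0062831853071796
   = 159.154943 Hz

159.154943 Hz


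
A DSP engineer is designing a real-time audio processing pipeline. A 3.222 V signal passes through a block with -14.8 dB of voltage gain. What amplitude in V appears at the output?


Output voltage from dB gain:
V_out = V_in * 10^(gain_dB / 20)
      = 3.222 * 10^(-14.8 / 20)
      = 3.222 * 0.18197
      = 0.5863 V

0.5863 V


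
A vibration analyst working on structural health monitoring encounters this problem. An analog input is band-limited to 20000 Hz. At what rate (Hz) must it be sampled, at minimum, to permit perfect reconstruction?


The Nyquist rate is twice the maximum frequency component.
fs_min = 2 * fmax
      = 2 * 20000
      = 40000 Hz

40000


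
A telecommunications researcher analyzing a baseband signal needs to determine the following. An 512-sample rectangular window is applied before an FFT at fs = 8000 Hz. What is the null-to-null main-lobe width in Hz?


Main lobe width for a rectangular window:
Width = 2 * fs / N
      = 2 * 8000 / 512
      = 16000 / 512
      = 31.25 Hz

31.25 Hz


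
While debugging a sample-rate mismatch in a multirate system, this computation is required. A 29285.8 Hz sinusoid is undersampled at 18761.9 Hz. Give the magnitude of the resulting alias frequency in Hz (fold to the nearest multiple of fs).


Compute the nearest integer multiple of fs to the signal:
n = round(29285.8 / 18761.9) = 2
f_alias = |29285.8 - 2 * 18761.9|
        = |29285.8 - 37523.8|
        = 8238.0 Hz

8238.0


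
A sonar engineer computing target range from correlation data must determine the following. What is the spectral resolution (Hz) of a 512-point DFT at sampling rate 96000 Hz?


DFT frequency resolution:
df = fs / N
   = 96000 / 512
   = 187.5 Hz

187.5 Hz


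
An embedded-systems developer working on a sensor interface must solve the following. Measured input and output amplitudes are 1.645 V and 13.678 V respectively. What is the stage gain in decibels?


Voltage gain in dB:
G = 20 * log10(Vout / Vin)
  = 20 * log10(13.678 / 1.645)
  = 20 * log10(8.314894)
  = 20 * 0.919857
  = 18.4 dB

18.4 dB


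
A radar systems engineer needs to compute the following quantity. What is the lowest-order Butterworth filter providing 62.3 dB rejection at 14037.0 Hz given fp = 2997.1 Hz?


Butterworth filter order formula:
n = log10(10^(A/10) - 1) / (2 * log10(f_stop/f_pass))
10^(62.3/10) - 1 = 1698242.6525
f_stop/f_pass = 14037.0 / 2997.1 = 4.6835
n = 4.6453 -> ceil = 5

5


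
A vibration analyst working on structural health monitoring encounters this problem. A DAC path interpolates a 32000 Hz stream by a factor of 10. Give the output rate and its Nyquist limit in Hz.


Step 1 — output sample rate after interpolation by L:
fs_out = L * fs_in = 10 * 32000 = 320000 Hz

Step 2 — Nyquist frequency of the output stream:
f_Nyq = fs_out / 2 = 320000 / 2 = 160000.0 Hz

fs_out = 320000 Hz; f_Nyquist = 160000.0 Hz


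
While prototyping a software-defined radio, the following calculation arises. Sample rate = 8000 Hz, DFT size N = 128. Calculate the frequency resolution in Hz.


DFT frequency resolution:
df = fs / N
   = 8000 / 128
   = 62.5 Hz

62.5 Hz


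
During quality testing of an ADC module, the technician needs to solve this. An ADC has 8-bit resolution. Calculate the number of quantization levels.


Number of quantization levels = 2^N
= 2^8
= 256

256


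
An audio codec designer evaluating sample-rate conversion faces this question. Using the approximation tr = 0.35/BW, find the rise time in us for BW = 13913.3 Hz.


Rise time from bandwidth relationship:
tr = 0.35 / BW
   = 0.35 / 13913.3
   = 2.515578619e-05 s
   = 25.1558 us

25.1558 us


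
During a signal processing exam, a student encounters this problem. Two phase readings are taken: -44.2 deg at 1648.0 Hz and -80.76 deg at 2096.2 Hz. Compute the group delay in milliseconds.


Group delay from phase difference:
tau = -d(phi)/d(omega)
d(phi) = -36.56 deg = -0.638092 rad
d(omega) = 2*pi*(2096.2 - 1648.0) = 2816.1237 rad/s
tau = -(-0.638092) / 2816.1237
    = 0.2266 ms

0.2266 ms


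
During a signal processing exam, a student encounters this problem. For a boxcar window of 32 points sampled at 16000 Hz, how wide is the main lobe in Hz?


Main lobe width for a rectangular window:
Width = 2 * fs / N
      = 2 * 16000 / 32
      = 32000 / 32
      = 1000.0 Hz

1000.0 Hz


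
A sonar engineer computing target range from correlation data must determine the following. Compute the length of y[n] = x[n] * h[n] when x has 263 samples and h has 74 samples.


Linear convolution output length:
L = N + M - 1
  = 263 + 74 - 1
  = 336 samples

336


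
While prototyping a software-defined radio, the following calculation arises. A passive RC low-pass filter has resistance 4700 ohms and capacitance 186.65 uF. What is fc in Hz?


Cutoff frequency of a first-order RC filter:
fc = 1 / (2 * pi * R * C)
C = 186.65 uF = 0.00018665 F
fc = 1 / (2 * pi * 4700 * 0.00018665)
   = 1 / 5.5119557266498
   = 0.181424 Hz

0.181424 Hz


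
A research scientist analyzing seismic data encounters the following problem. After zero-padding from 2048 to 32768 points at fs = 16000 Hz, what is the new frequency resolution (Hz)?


Frequency resolution after zero-padding:
N_padded = 2048 * 16 = 32768
df = fs / N_padded
   = 16000 / 32768
   = 0.4883 Hz

0.4883 Hz


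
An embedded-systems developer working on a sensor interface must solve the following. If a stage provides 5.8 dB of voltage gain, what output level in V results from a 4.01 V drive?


Output voltage from dB gain:
V_out = V_in * 10^(gain_dB / 20)
      = 4.01 * 10^(5.8 / 20)
      = 4.01 * 1.949845
      = 7.8189 V

7.8189 V


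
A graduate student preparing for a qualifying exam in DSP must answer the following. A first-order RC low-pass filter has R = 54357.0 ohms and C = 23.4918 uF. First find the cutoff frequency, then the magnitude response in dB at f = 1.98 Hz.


Step 1 — cutoff frequency:
fc = 1 / (2*pi*R*C)
C = 23.4918 uF = 2.34918e-05 F
fc = 1 / (2*pi*54357.0*2.34918e-05)
   = 0.124637 Hz

Step 2 — magnitude at f = 1.98 Hz:
|H(f)| = 1 / sqrt(1 + (f/fc)^2)
f/fc = 1.98 / 0.124637 = 15.886133
|H| = 1 / sqrt(1 + 252.369222) = 0.0628236
|H|_dB = 20*log10(0.0628236) = -24.04 dB

fc = 0.124637 Hz; |H(1.98 Hz)| = -24.04 dB


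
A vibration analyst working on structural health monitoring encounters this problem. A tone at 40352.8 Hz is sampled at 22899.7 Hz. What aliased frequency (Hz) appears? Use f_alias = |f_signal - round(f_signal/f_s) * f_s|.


Compute the nearest integer multiple of fs to the signal:
n = round(40352.8 / 22899.7) = 2
f_alias = |40352.8 - 2 * 22899.7|
        = |40352.8 - 45799.4|
        = 5446.6 Hz

5446.6


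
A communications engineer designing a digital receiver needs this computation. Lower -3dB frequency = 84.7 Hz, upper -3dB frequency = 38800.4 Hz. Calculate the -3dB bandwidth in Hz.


Bandwidth is the difference of -3dB frequencies:
BW = f_high - f_low
   = 38800.4 - 84.7
   = 38715.7 Hz

38715.7 Hz


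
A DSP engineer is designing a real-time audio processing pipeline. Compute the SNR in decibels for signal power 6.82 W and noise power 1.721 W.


SNR in decibels:
SNR = 10 * log10(Ps / Pn)
    = 10 * log10(6.82 / 1.721)
    = 10 * log10(3.9628)
    = 10 * 0.598
    = 5.98 dB

5.98 dB


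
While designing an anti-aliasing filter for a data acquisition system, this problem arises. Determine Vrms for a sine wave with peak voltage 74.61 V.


RMS voltage for a sinusoidal waveform:
V_rms = V_peak / sqrt(2)
      = 74.61 / 1.414214
      = 52.757 V

52.757 V


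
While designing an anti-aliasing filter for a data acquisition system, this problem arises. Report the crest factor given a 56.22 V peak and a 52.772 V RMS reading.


Crest factor is the ratio of peak to RMS:
CF = V_peak / V_rms
   = 56.22 / 52.772
   = 1.0653

1.0653


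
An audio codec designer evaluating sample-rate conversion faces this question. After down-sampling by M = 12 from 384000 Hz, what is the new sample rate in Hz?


Decimation reduces the sample rate:
fs_out = fs_in / M
       = 384000 / 12
       = 32000.0 Hz

32000.0 Hz


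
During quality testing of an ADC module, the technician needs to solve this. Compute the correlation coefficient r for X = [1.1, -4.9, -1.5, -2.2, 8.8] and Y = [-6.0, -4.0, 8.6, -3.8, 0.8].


Pearson correlation coefficient (population):
r = cov(X,Y) / (std(X) * std(Y))
Mean X = 0.26, Mean Y = -0.88
Cov(X,Y) = 3.3288
Std(X) = 4.677863, Std(Y) = 5.237709
r = 0.1359

0.1359


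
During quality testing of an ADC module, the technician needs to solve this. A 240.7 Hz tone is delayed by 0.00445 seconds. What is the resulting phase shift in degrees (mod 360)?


Phase shift from frequency and time delay:
phi = 360 * f * t_delay
    = 360 * 240.7 * 0.00445
    = 385.6 degrees
    mod 360 = 25.6 degrees

25.6 degrees


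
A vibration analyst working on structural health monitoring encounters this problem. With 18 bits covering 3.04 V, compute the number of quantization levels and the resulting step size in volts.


Step 1 — number of quantization levels:
L = 2^N = 2^18 = 262144

Step 2 — LSB step size:
delta = Vfs / L
      = 3.04 / 262144
      = 1.16e-05 V

Levels = 262144; step size = 1.16e-05 V


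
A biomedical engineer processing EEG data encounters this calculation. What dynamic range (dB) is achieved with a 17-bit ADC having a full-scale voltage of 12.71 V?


Dynamic range from full-scale to LSB:
V_min = V_max / 2^bits = 12.71 / 2^17
DR = 20 * log10(V_max / V_min)
   = 20 * log10(2^17)
   = 20 * 17 * log10(2)
   = 102.35 dB

102.35 dB


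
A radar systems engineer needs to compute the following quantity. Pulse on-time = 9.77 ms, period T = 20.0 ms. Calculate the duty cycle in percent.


Duty cycle as a percentage:
DC = (t_on / T) * 100
   = (9.77 / 20.0) * 100
   = 0.4885 * 100
   = 48.85 %

48.85 %


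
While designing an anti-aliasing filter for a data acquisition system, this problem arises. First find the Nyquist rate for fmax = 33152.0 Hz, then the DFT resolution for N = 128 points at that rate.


Step 1 — Nyquist sampling rate:
fs = 2 * fmax = 2 * 33152.0 = 66304.0 Hz

Step 2 — DFT bin spacing:
df = fs / N = 66304.0 / 128 = 518.0 Hz

518.0 Hz


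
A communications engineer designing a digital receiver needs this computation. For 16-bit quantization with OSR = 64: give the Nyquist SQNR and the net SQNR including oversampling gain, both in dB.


Step 1 — baseline SQNR at Nyquist:
SQNR_base = 6.02*N + 1.76
          = 6.02*16 + 1.76
          = 98.08 dB

Step 2 — oversampling processing gain:
G = 10*log10(OSR) = 10*log10(64) = 18.06 dB

Step 3 — total:
SQNR_total = 98.08 + 18.06 = 116.14 dB

Base SQNR = 98.08 dB; oversampled SQNR = 116.14 dB


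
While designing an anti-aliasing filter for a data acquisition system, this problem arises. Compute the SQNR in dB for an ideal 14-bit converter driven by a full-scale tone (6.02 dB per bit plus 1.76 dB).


Theoretical SNR for a full-scale sinusoid:
SNR = 6.02 * N + 1.76
    = 6.02 * 14 + 1.76
    = 84.28 + 1.76
    = 86.04 dB

86.04 dB


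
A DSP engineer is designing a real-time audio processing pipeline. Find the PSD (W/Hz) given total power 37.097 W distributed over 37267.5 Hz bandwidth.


Power spectral density:
PSD = P / BW
    = 37.097 / 37267.5
    = 0.00099542 W/Hz

0.00099542 W/Hz


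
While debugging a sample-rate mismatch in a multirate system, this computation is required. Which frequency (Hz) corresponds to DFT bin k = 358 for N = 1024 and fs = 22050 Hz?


Frequency of DFT bin k:
f_k = k * fs / N
    = 358 * 22050 / 1024
    = 7893900 / 1024
    = 7708.887 Hz

7708.887 Hz


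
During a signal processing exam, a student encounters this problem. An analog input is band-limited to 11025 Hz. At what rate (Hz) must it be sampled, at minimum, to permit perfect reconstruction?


The Nyquist rate is twice the maximum frequency component.
fs_min = 2 * fmax
      = 2 * 11025
      = 22050 Hz

22050


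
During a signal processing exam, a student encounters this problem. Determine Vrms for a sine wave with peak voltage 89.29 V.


RMS voltage for a sinusoidal waveform:
V_rms = V_peak / sqrt(2)
      = 89.29 / 1.414214
      = 63.138 V

63.138 V


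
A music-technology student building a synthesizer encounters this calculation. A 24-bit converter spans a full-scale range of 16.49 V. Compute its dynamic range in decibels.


Dynamic range from full-scale to LSB:
V_min = V_max / 2^bits = 16.49 / 2^24
DR = 20 * log10(V_max / V_min)
   = 20 * log10(2^24)
   = 20 * 24 * log10(2)
   = 144.49 dB

144.49 dB


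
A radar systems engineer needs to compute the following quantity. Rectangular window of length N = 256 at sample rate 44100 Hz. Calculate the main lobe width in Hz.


Main lobe width for a rectangular window:
Width = 2 * fs / N
      = 2 * 44100 / 256
      = 88200 / 256
      = 344.531 Hz

344.531 Hz


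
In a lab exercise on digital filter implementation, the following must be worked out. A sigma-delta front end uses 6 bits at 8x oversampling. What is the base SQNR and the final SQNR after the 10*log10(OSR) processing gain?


Step 1 — baseline SQNR at Nyquist:
SQNR_base = 6.02*N + 1.76
          = 6.02*6 + 1.76
          = 37.88 dB

Step 2 — oversampling processing gain:
G = 10*log10(OSR) = 10*log10(8) = 9.03 dB

Step 3 — total:
SQNR_total = 37.88 + 9.03 = 46.91 dB

Base SQNR = 37.88 dB; oversampled SQNR = 46.91 dB


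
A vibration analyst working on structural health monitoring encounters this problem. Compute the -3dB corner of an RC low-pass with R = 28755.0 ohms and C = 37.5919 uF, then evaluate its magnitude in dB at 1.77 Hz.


Step 1 — cutoff frequency:
fc = 1 / (2*pi*R*C)
C = 37.5919 uF = 3.75919e-05 F
fc = 1 / (2*pi*28755.0*3.75919e-05)
   = 0.147235 Hz

Step 2 — magnitude at f = 1.77 Hz:
|H(f)| = 1 / sqrt(1 + (f/fc)^2)
f/fc = 1.77 / 0.147235 = 12.021598
|H| = 1 / sqrt(1 + 144.518818) = 0.0828973
|H|_dB = 20*log10(0.0828973) = -21.63 dB

fc = 0.147235 Hz; |H(1.77 Hz)| = -21.63 dB


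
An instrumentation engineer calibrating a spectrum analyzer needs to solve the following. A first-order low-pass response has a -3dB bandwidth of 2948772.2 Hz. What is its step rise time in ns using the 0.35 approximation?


Rise time from bandwidth relationship:
tr = 0.35 / BW
   = 0.35 / 2948772.2
   = 1.186934684e-07 s
   = 118.6935 ns

118.6935 ns


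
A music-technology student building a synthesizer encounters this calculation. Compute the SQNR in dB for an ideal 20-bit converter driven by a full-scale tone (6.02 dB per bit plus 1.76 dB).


Theoretical SNR for a full-scale sinusoid:
SNR = 6.02 * N + 1.76
    = 6.02 * 20 + 1.76
    = 120.4 + 1.76
    = 122.16 dB

122.16 dB


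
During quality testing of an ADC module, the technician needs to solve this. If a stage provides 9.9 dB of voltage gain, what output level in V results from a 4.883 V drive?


Output voltage from dB gain:
V_out = V_in * 10^(gain_dB / 20)
      = 4.883 * 10^(9.9 / 20)
      = 4.883 * 3.126079
      = 15.2646 V

15.2646 V


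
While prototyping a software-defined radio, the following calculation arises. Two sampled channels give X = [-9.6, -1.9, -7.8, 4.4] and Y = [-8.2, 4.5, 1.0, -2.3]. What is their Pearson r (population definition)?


Pearson correlation coefficient (population):
r = cov(X,Y) / (std(X) * std(Y))
Mean X = -3.725, Mean Y = -1.25
Cov(X,Y) = 8.40625
Std(X) = 5.487884, Std(Y) = 4.677873
r = 0.3275

0.3275


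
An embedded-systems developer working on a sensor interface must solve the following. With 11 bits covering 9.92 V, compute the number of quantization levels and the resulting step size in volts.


Step 1 — number of quantization levels:
L = 2^N = 2^11 = 2048

Step 2 — LSB step size:
delta = Vfs / L
      = 9.92 / 2048
      = 0.00484375 V

Levels = 2048; step size = 0.00484375 V


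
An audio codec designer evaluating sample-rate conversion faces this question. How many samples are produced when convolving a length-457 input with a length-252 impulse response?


Linear convolution output length:
L = N + M - 1
  = 457 + 252 - 1
  = 708 samples

708


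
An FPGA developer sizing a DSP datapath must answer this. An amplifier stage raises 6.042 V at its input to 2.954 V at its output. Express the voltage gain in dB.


Voltage gain in dB:
G = 20 * log10(Vout / Vin)
  = 20 * log10(2.954 / 6.042)
  = 20 * log10(0.488911)
  = 20 * -0.31077
  = -6.22 dB

-6.22 dB


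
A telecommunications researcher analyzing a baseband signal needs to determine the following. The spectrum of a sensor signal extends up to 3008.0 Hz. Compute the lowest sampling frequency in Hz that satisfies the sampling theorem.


The Nyquist rate is twice the maximum frequency component.
fs_min = 2 * fmax
      = 2 * 3008.0
      = 6016.0 Hz

6016.0


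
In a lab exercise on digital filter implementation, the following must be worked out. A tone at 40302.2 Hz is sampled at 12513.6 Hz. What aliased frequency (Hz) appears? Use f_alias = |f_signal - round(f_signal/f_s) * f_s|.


Compute the nearest integer multiple of fs to the signal:
n = round(40302.2 / 12513.6) = 3
f_alias = |40302.2 - 3 * 12513.6|
        = |40302.2 - 37540.8|
        = 2761.4 Hz

2761.4


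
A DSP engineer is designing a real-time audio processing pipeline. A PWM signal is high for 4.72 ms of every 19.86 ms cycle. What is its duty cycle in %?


Duty cycle as a percentage:
DC = (t_on / T) * 100
   = (4.72 / 19.86) * 100
   = 0.237664 * 100
   = 23.77 %

23.77 %


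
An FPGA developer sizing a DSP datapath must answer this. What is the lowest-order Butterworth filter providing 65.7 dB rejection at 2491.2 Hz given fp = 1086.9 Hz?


Butterworth filter order formula:
n = log10(10^(A/10) - 1) / (2 * log10(f_stop/f_pass))
10^(65.7/10) - 1 = 3715351.291
f_stop/f_pass = 2491.2 / 1086.9 = 2.292
n = 9.1195 -> ceil = 10

10


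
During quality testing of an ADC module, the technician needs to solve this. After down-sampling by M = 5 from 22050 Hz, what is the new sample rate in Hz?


Decimation reduces the sample rate:
fs_out = fs_in / M
       = 22050 / 5
       = 4410.0 Hz

4410.0 Hz


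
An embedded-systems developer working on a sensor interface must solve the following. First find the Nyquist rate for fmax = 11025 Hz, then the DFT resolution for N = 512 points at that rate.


Step 1 — Nyquist sampling rate:
fs = 2 * fmax = 2 * 11025 = 22050 Hz

Step 2 — DFT bin spacing:
df = fs / N = 22050 / 512 = 43.0664 Hz

43.0664 Hz


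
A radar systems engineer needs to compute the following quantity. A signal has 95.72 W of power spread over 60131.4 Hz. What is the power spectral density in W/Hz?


Power spectral density:
PSD = P / BW
    = 95.72 / 60131.4
    = 0.00159185 W/Hz

0.00159185 W/Hz


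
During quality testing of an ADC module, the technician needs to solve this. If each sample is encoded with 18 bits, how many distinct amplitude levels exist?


Number of quantization levels = 2^N
= 2^18
= 262144

262144


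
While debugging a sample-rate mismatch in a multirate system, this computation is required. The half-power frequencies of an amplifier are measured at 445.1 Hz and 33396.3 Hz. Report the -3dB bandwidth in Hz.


Bandwidth is the difference of -3dB frequencies:
BW = f_high - f_low
   = 33396.3 - 445.1
   = 32951.2 Hz

32951.2 Hz


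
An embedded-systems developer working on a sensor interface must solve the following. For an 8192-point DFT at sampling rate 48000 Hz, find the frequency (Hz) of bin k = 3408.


Frequency of DFT bin k:
f_k = k * fs / N
    = 3408 * 48000 / 8192
    = 163584000 / 8192
    = 19968.75 Hz

19968.75 Hz


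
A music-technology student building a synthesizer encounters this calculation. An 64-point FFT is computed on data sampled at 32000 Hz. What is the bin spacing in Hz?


DFT frequency resolution:
df = fs / N
   = 32000 / 64
   = 500.0 Hz

500.0 Hz


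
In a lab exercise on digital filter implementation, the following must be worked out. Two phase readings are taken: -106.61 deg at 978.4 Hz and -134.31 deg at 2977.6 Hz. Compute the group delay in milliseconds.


Group delay from phase difference:
tau = -d(phi)/d(omega)
d(phi) = -27.7 deg = -0.483456 rad
d(omega) = 2*pi*(2977.6 - 978.4) = 12561.3441 rad/s
tau = -(-0.483456) / 12561.3441
    = 0.0385 ms

0.0385 ms


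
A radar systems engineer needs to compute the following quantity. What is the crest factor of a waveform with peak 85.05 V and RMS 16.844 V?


Crest factor is the ratio of peak to RMS:
CF = V_peak / V_rms
   = 85.05 / 16.844
   = 5.0493

5.0493


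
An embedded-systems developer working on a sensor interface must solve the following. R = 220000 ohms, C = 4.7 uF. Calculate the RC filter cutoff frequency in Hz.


Cutoff frequency of a first-order RC filter:
fc = 1 / (2 * pi * R * C)
C = 4.7 uF = 4.7e-06 F
fc = 1 / (2 * pi * 220000 * 4.7e-06)
   = 1 / 6.4968136076237
   = 0.153922 Hz

0.153922 Hz


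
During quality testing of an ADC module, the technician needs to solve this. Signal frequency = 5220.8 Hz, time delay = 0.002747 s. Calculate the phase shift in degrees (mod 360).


Phase shift from frequency and time delay:
phi = 360 * f * t_delay
    = 360 * 5220.8 * 0.002747
    = 5162.95 degrees
    mod 360 = 122.95 degrees

122.95 degrees


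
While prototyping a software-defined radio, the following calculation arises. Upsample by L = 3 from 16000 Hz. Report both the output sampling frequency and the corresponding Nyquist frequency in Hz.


Step 1 — output sample rate after interpolation by L:
fs_out = L * fs_in = 3 * 16000 = 48000 Hz

Step 2 — Nyquist frequency of the output stream:
f_Nyq = fs_out / 2 = 48000 / 2 = 24000.0 Hz

fs_out = 48000 Hz; f_Nyquist = 24000.0 Hz


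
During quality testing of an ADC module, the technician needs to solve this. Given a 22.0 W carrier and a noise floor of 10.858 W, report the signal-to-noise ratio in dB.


SNR in decibels:
SNR = 10 * log10(Ps / Pn)
    = 10 * log10(22.0 / 10.858)
    = 10 * log10(2.0262)
    = 10 * 0.3067
    = 3.07 dB

3.07 dB


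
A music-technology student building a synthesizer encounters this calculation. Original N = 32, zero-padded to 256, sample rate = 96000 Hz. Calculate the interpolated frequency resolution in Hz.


Frequency resolution after zero-padding:
N_padded = 32 * 8 = 256
df = fs / N_padded
   = 96000 / 256
   = 375.0 Hz

375.0 Hz


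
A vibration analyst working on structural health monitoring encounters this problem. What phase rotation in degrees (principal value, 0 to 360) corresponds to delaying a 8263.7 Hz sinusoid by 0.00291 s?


Phase shift from frequency and time delay:
phi = 360 * f * t_delay
    = 360 * 8263.7 * 0.00291
    = 8657.05 degrees
    mod 360 = 17.05 degrees

17.05 degrees


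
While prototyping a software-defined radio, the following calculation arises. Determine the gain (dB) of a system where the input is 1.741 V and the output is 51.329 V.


Voltage gain in dB:
G = 20 * log10(Vout / Vin)
  = 20 * log10(51.329 / 1.741)
  = 20 * log10(29.482481)
  = 20 * 1.469564
  = 29.39 dB

29.39 dB


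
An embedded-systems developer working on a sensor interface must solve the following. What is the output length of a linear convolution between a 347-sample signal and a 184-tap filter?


Linear convolution output length:
L = N + M - 1
  = 347 + 184 - 1
  = 530 samples

530


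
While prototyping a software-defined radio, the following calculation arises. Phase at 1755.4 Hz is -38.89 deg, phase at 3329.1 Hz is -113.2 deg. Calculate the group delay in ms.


Group delay from phase difference:
tau = -d(phi)/d(omega)
d(phi) = -74.31 deg = -1.296954 rad
d(omega) = 2*pi*(3329.1 - 1755.4) = 9887.8487 rad/s
tau = -(-1.296954) / 9887.8487
    = 0.1312 ms

0.1312 ms


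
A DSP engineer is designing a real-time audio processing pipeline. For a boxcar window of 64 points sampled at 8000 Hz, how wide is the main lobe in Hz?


Main lobe width for a rectangular window:
Width = 2 * fs / N
      = 2 * 8000 / 64
      = 16000 / 64
      = 250.0 Hz

250.0 Hz


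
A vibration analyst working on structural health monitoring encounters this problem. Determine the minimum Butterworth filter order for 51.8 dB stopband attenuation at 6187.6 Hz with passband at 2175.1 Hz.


Butterworth filter order formula:
n = log10(10^(A/10) - 1) / (2 * log10(f_stop/f_pass))
10^(51.8/10) - 1 = 151355.1248
f_stop/f_pass = 6187.6 / 2175.1 = 2.8447
n = 5.7043 -> ceil = 6

6


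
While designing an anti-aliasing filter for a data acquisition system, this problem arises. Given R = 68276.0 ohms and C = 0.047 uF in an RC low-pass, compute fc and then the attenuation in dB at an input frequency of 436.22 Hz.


Step 1 — cutoff frequency:
fc = 1 / (2*pi*R*C)
C = 0.047 uF = 4.7e-08 F
fc = 1 / (2*pi*68276.0*4.7e-08)
   = 49.5969 Hz

Step 2 — magnitude at f = 436.22 Hz:
|H(f)| = 1 / sqrt(1 + (f/fc)^2)
f/fc = 436.22 / 49.5969 = 8.795308
|H| = 1 / sqrt(1 + 77.357443) = 0.1129692
|H|_dB = 20*log10(0.1129692) = -18.94 dB

fc = 49.5969 Hz; |H(436.22 Hz)| = -18.94 dB


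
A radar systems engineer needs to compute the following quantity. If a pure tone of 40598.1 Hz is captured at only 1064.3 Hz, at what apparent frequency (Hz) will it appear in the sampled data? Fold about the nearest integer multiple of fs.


Compute the nearest integer multiple of fs to the signal:
n = round(40598.1 / 1064.3) = 38
f_alias = |40598.1 - 38 * 1064.3|
        = |40598.1 - 40443.4|
        = 154.7 Hz

154.7


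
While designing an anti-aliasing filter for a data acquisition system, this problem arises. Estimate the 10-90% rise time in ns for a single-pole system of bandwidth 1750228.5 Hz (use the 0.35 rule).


Rise time from bandwidth relationship:
tr = 0.35 / BW
   = 0.35 / 1750228.5
   = 1.999738891e-07 s
   = 199.9739 ns

199.9739 ns


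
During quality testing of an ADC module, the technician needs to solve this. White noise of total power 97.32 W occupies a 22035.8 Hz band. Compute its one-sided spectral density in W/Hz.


Power spectral density:
PSD = P / BW
    = 97.32 / 22035.8
    = 0.00441645 W/Hz

0.00441645 W/Hz


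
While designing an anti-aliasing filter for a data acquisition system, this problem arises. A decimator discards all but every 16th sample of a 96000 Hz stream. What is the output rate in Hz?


Decimation reduces the sample rate:
fs_out = fs_in / M
       = 96000 / 16
       = 6000.0 Hz

6000.0 Hz


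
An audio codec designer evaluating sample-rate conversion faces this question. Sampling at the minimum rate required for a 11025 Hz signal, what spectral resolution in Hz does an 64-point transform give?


Step 1 — Nyquist sampling rate:
fs = 2 * fmax = 2 * 11025 = 22050 Hz

Step 2 — DFT bin spacing:
df = fs / N = 22050 / 64 = 344.5312 Hz

344.5312 Hz


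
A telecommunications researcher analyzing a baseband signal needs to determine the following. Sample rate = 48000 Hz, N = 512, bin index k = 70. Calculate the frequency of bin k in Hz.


Frequency of DFT bin k:
f_k = k * fs / N
    = 70 * 48000 / 512
    = 3360000 / 512
    = 6562.5 Hz

6562.5 Hz


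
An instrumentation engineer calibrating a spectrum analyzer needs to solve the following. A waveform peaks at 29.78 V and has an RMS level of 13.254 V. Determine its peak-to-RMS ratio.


Crest factor is the ratio of peak to RMS:
CF = V_peak / V_rms
   = 29.78 / 13.254
   = 2.2469

2.2469


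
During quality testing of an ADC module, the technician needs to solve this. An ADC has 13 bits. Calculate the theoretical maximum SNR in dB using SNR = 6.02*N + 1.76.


Theoretical SNR for a full-scale sinusoid:
SNR = 6.02 * N + 1.76
    = 6.02 * 13 + 1.76
    = 78.26 + 1.76
    = 80.02 dB

80.02 dB


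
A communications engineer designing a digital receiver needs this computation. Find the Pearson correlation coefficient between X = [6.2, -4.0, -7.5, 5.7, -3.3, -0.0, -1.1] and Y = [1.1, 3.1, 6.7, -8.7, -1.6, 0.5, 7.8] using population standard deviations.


Pearson correlation coefficient (population):
r = cov(X,Y) / (std(X) * std(Y))
Mean X = -0.5714, Mean Y = 1.2714
Cov(X,Y) = -14.804898
Std(X) = 4.675075, Std(Y) = 5.123256
r = -0.6181

-0.6181


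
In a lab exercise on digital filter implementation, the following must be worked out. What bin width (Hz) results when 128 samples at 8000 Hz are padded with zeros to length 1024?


Frequency resolution after zero-padding:
N_padded = 128 * 8 = 1024
df = fs / N_padded
   = 8000 / 1024
   = 7.8125 Hz

7.8125 Hz


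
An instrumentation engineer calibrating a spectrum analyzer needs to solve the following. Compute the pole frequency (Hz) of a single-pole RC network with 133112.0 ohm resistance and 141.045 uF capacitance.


Cutoff frequency of a first-order RC filter:
fc = 1 / (2 * pi * R * C)
C = 141.045 uF = 0.000141045 F
fc = 1 / (2 * pi * 133112.0 * 0.000141045)
   = 1 / 117.96543465923
   = 0.008477 Hz

0.008477 Hz


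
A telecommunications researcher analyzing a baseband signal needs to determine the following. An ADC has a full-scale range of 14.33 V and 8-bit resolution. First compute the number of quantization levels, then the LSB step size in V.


Step 1 — number of quantization levels:
L = 2^N = 2^8 = 256

Step 2 — LSB step size:
delta = Vfs / L
      = 14.33 / 256
      = 0.05597656 V

Levels = 256; step size = 0.05597656 V


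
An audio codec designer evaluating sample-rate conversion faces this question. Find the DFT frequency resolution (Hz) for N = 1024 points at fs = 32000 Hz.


DFT frequency resolution:
df = fs / N
   = 32000 / 1024
   = 31.25 Hz

31.25 Hz


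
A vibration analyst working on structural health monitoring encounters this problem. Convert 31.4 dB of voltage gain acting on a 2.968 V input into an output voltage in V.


Output voltage from dB gain:
V_out = V_in * 10^(gain_dB / 20)
      = 2.968 * 10^(31.4 / 20)
      = 2.968 * 37.153523
      = 110.2717 V

110.2717 V


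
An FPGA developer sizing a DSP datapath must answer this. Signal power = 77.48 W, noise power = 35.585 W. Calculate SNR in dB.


SNR in decibels:
SNR = 10 * log10(Ps / Pn)
    = 10 * log10(77.48 / 35.585)
    = 10 * log10(2.1773)
    = 10 * 0.3379
    = 3.38 dB

3.38 dB


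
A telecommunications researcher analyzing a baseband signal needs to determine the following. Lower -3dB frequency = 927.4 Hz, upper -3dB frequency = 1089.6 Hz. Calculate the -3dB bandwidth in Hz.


Bandwidth is the difference of -3dB frequencies:
BW = f_high - f_low
   = 1089.6 - 927.4
   = 162.2 Hz

162.2 Hz


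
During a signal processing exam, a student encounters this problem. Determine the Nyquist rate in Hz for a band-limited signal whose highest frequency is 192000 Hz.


The Nyquist rate is twice the maximum frequency component.
fs_min = 2 * fmax
      = 2 * 192000
      = 384000 Hz

384000


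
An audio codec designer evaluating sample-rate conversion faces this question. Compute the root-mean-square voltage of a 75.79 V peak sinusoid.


RMS voltage for a sinusoidal waveform:
V_rms = V_peak / sqrt(2)
      = 75.79 / 1.414214
      = 53.592 V

53.592 V


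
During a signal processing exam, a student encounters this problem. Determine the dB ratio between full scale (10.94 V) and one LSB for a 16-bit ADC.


Dynamic range from full-scale to LSB:
V_min = V_max / 2^bits = 10.94 / 2^16
DR = 20 * log10(V_max / V_min)
   = 20 * log10(2^16)
   = 20 * 16 * log10(2)
   = 96.33 dB

96.33 dB


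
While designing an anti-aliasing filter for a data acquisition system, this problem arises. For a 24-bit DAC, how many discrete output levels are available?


Number of quantization levels = 2^N
= 2^24
= 16777216

16777216


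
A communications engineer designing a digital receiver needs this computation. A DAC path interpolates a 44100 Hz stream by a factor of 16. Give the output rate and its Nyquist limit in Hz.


Step 1 — output sample rate after interpolation by L:
fs_out = L * fs_in = 16 * 44100 = 705600 Hz

Step 2 — Nyquist frequency of the output stream:
f_Nyq = fs_out / 2 = 705600 / 2 = 352800.0 Hz

fs_out = 705600 Hz; f_Nyquist = 352800.0 Hz


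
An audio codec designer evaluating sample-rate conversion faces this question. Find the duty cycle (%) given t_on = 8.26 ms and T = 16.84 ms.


Duty cycle as a percentage:
DC = (t_on / T) * 100
   = (8.26 / 16.84) * 100
   = 0.490499 * 100
   = 49.05 %

49.05 %


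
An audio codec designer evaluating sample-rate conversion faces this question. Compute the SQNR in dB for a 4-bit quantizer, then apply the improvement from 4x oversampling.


Step 1 — baseline SQNR at Nyquist:
SQNR_base = 6.02*N + 1.76
          = 6.02*4 + 1.76
          = 25.84 dB

Step 2 — oversampling processing gain:
G = 10*log10(OSR) = 10*log10(4) = 6.02 dB

Step 3 — total:
SQNR_total = 25.84 + 6.02 = 31.86 dB

Base SQNR = 25.84 dB; oversampled SQNR = 31.86 dB


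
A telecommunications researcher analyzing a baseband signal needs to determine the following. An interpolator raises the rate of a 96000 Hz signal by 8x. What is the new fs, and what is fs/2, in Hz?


Step 1 — output sample rate after interpolation by L:
fs_out = L * fs_in = 8 * 96000 = 768000 Hz

Step 2 — Nyquist frequency of the output stream:
f_Nyq = fs_out / 2 = 768000 / 2 = 384000.0 Hz

fs_out = 768000 Hz; f_Nyquist = 384000.0 Hz


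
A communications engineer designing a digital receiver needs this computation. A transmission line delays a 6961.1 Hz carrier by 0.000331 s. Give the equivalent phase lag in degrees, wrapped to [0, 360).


Phase shift from frequency and time delay:
phi = 360 * f * t_delay
    = 360 * 6961.1 * 0.000331
    = 829.48 degrees
    mod 360 = 109.48 degrees

109.48 degrees


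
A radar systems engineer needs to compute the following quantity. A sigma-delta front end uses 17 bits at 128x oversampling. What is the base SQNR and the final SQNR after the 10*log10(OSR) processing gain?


Step 1 — baseline SQNR at Nyquist:
SQNR_base = 6.02*N + 1.76
          = 6.02*17 + 1.76
          = 104.1 dB

Step 2 — oversampling processing gain:
G = 10*log10(OSR) = 10*log10(128) = 21.07 dB

Step 3 — total:
SQNR_total = 104.1 + 21.07 = 125.17 dB

Base SQNR = 104.1 dB; oversampled SQNR = 125.17 dB


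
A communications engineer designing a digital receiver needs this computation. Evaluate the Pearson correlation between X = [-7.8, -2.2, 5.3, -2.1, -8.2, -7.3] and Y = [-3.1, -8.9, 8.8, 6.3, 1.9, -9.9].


Pearson correlation coefficient (population):
r = cov(X,Y) / (std(X) * std(Y))
Mean X = -3.7167, Mean Y = -0.8167
Cov(X,Y) = 19.274722
Std(X) = 4.757947, Std(Y) = 7.112997
r = 0.5695

0.5695


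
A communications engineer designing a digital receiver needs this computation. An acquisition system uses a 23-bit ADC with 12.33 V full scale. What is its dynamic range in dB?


Dynamic range from full-scale to LSB:
V_min = V_max / 2^bits = 12.33 / 2^23
DR = 20 * log10(V_max / V_min)
   = 20 * log10(2^23)
   = 20 * 23 * log10(2)
   = 138.47 dB

138.47 dB


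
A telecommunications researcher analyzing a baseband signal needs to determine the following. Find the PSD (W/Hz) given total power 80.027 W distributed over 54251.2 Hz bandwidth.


Power spectral density:
PSD = P / BW
    = 80.027 / 54251.2
    = 0.00147512 W/Hz

0.00147512 W/Hz


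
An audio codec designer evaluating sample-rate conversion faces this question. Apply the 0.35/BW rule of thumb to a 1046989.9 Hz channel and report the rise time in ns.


Rise time from bandwidth relationship:
tr = 0.35 / BW
   = 0.35 / 1046989.9
   = 3.34291668e-07 s
   = 334.2917 ns

334.2917 ns


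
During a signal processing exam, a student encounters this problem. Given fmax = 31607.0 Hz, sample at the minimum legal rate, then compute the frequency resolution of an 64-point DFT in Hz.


Step 1 — Nyquist sampling rate:
fs = 2 * fmax = 2 * 31607.0 = 63214.0 Hz

Step 2 — DFT bin spacing:
df = fs / N = 63214.0 / 64 = 987.7188 Hz

987.7188 Hz


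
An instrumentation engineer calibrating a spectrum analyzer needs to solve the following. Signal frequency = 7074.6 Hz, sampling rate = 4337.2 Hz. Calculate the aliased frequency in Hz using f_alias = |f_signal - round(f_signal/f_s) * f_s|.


Compute the nearest integer multiple of fs to the signal:
n = round(7074.6 / 4337.2) = 2
f_alias = |7074.6 - 2 * 4337.2|
        = |7074.6 - 8674.4|
        = 1599.8 Hz

1599.8


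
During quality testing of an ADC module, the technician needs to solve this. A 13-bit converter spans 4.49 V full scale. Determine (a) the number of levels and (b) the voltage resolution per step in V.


Step 1 — number of quantization levels:
L = 2^N = 2^13 = 8192

Step 2 — LSB step size:
delta = Vfs / L
      = 4.49 / 8192
      = 0.0005481 V

Levels = 8192; step size = 0.0005481 V
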